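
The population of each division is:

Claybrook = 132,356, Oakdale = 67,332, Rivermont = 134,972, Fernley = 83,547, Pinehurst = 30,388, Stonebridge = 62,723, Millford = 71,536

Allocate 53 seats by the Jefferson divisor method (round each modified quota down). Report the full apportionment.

Claybrook 12; Oakdale 6; Rivermont 13; Fernley 8; Pinehurst 2; Stonebridge 6; Millford 6

Standard divisor 582854/53 ≈ 10997.245; standard quotas: Claybrook 12.035, Oakdale 6.123, Rivermont 12.273, Fernley 7.597, Pinehurst 2.763, Stonebridge 5.704, Millford 6.505.
Rounding down gives 12, 6, 12, 7, 2, 5, 6 = 50 seats, so the divisor must be adjusted.
With modified divisor 10300: modified quotas Claybrook 12.850, Oakdale 6.537, Rivermont 13.104, Fernley 8.111, Pinehurst 2.950, Stonebridge 6.090, Millford 6.945.
Rounding down: Claybrook 12, Oakdale 6, Rivermont 13, Fernley 8, Pinehurst 2, Stonebridge 6, Millford 6 (total 53).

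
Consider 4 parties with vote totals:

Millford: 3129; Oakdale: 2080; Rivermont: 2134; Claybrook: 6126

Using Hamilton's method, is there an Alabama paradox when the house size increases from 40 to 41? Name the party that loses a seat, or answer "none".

At 40 seats: Millford 9, Oakdale 6, Rivermont 7, Claybrook 18.
At 41 seats: Millford 10, Oakdale 6, Rivermont 6, Claybrook 19.
Rivermont drops from 7 to 6.

Rivermont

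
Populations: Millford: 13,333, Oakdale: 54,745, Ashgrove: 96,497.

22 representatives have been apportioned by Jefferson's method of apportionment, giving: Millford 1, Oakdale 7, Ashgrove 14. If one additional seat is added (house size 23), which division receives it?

Priority for the next seat is population ÷ (current seats + 1).
Priorities: Millford 6666.500, Oakdale 6843.125, Ashgrove 6433.133.
Highest priority: Oakdale.

Oakdale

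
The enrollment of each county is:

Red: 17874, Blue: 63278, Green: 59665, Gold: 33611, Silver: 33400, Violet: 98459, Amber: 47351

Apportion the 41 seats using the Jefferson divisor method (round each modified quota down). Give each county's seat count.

Red=2, Blue=7, Green=7, Gold=4, Silver=4, Violet=12, Amber=5

Standard divisor 353638/41 ≈ 8625.317; standard quotas: Red 2.072, Blue 7.336, Green 6.917, Gold 3.897, Silver 3.872, Violet 11.415, Amber 5.490.
Rounding down gives 2, 7, 6, 3, 3, 11, 5 = 37 seats, so the divisor must be adjusted.
With modified divisor 8100: modified quotas Red 2.207, Blue 7.812, Green 7.366, Gold 4.150, Silver 4.123, Violet 12.155, Amber 5.846.
Rounding down: Red 2, Blue 7, Green 7, Gold 4, Silver 4, Violet 12, Amber 5 (total 41).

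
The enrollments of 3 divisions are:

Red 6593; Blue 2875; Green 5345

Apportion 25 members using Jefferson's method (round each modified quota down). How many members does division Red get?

Standard divisor 14813/25 ≈ 592.52; standard quotas: Red 11.127, Blue 4.852, Green 9.021.
Rounding down gives 11, 4, 9 = 24 seats, so the divisor must be adjusted.
With modified divisor 560: modified quotas Red 11.773, Blue 5.134, Green 9.545.
Rounding down: Red 11, Blue 5, Green 9 (total 25).
Red receives 11.

11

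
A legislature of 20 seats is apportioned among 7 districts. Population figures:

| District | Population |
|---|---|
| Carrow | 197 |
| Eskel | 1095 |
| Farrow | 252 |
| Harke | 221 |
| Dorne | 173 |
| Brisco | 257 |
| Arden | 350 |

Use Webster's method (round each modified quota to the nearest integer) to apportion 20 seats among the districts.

Carrow=2; Eskel=8; Farrow=2; Harke=2; Dorne=1; Brisco=2; Arden=3

Standard divisor 2545/20 ≈ 127.25; standard quotas: Carrow 1.548, Eskel 8.605, Farrow 1.980, Harke 1.737, Dorne 1.360, Brisco 2.020, Arden 2.750.
Rounding to the nearest integer gives 2, 9, 2, 2, 1, 2, 3 = 21 seats, so the divisor must be adjusted.
With modified divisor 129.58: modified quotas Carrow 1.520, Eskel 8.450, Farrow 1.945, Harke 1.706, Dorne 1.335, Brisco 1.983, Arden 2.701.
Rounding to the nearest integer: Carrow 2, Eskel 8, Farrow 2, Harke 2, Dorne 1, Brisco 2, Arden 3 (total 20).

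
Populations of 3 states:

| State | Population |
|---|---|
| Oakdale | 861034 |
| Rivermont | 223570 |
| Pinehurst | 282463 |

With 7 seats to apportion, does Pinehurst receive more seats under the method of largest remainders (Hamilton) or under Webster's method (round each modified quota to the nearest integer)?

Hamilton: Oakdale 4, Rivermont 1, Pinehurst 2.
Webster: Oakdale 5, Rivermont 1, Pinehurst 1.
Pinehurst gets 2 under Hamilton and 1 under Webster.

Hamilton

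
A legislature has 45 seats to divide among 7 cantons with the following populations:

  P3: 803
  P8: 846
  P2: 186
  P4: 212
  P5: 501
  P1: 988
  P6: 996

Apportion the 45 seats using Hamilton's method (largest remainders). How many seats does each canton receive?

P3: 8; P8: 8; P2: 2; P4: 2; P5: 5; P1: 10; P6: 10

Standard divisor: 4532 ÷ 45 ≈ 100.711.
Standard quotas: P3 7.973, P8 8.400, P2 1.847, P4 2.105, P5 4.975, P1 9.810, P6 9.890.
Lower quotas: P3 7, P8 8, P2 1, P4 2, P5 4, P1 9, P6 9 (sum 40, leaving 5 seats).
Remainders in descending order: P5 0.975, P3 0.973, P6 0.890, P2 0.847, P1 0.810, P8 0.400, P4 0.105.
Largest remainders: P5, P3, P6, P2, P1 receive the extra seats.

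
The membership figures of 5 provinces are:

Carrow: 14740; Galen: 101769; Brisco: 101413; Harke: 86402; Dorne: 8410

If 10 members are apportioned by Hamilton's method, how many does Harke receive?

Standard divisor: 312734 ÷ 10 ≈ 31273.4.
Standard quotas: Carrow 0.4713, Galen 3.2542, Brisco 3.2428, Harke 2.7628, Dorne 0.2689.
Lower quotas: Carrow 0, Galen 3, Brisco 3, Harke 2, Dorne 0 (sum 8, leaving 2 seats).
Remainders in descending order: Harke 0.7628, Carrow 0.4713, Dorne 0.2689, Galen 0.2542, Brisco 0.2428.
The surplus seats go to Harke, Carrow.
Harke receives 3.

3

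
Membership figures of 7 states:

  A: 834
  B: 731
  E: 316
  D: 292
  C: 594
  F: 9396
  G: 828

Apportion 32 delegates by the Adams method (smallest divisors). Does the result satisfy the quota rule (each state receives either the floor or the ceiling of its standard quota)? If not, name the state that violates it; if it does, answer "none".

Standard quotas: A 2.054, B 1.801, E 0.778, D 0.719, C 1.463, F 23.145, G 2.040.
Adams allocation: A 2, B 2, E 1, D 1, C 2, F 22, G 2.
F has quota 23.145 (lower 23, upper 24) but receives 22 — outside the quota interval.

F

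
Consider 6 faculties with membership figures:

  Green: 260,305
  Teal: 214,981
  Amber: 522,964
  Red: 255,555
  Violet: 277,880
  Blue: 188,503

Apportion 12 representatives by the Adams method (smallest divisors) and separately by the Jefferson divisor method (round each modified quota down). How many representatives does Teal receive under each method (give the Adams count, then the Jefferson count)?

Adams: Green 2, Teal 2, Amber 3, Red 2, Violet 2, Blue 1.
Jefferson: Green 2, Teal 1, Amber 4, Red 2, Violet 2, Blue 1.
Teal gets 2 under Adams and 1 under Jefferson.

2 and 1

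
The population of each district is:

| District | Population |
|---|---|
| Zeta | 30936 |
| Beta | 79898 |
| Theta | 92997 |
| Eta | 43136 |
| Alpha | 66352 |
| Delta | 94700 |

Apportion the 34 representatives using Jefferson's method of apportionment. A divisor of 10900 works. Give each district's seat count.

Zeta: 2, Beta: 7, Theta: 8, Eta: 3, Alpha: 6, Delta: 8

With modified divisor 10900: modified quotas Zeta 2.838, Beta 7.330, Theta 8.532, Eta 3.957, Alpha 6.087, Delta 8.688.
Rounding down: Zeta 2, Beta 7, Theta 8, Eta 3, Alpha 6, Delta 8 (total 34).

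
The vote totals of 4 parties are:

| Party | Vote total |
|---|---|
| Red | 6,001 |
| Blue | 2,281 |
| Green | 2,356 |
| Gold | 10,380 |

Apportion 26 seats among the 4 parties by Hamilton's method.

Red: 7, Blue: 3, Green: 3, Gold: 13

The standard divisor is 21018/26 ≈ 808.385.
Standard quotas: Red 7.4234, Blue 2.8217, Green 2.9145, Gold 12.8404.
Lower quotas: Red 7, Blue 2, Green 2, Gold 12 (sum 23, leaving 3 seats).
Remainders in descending order: Green 0.9145, Gold 0.8404, Blue 0.8217, Red 0.4234.
The surplus seats go to Green, Gold, Blue.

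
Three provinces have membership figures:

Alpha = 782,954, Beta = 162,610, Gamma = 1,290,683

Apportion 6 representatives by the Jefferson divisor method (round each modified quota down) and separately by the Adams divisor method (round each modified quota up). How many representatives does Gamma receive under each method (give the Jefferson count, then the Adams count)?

Jefferson: Alpha 2, Beta 0, Gamma 4.
Adams: Alpha 2, Beta 1, Gamma 3.
Gamma gets 4 under Jefferson and 3 under Adams.

4 and 3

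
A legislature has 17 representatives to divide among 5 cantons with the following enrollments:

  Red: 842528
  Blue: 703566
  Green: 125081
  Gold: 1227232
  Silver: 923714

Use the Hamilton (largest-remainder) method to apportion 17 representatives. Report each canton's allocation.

Standard divisor: 3822121 ÷ 17 ≈ 224830.647.
Standard quotas: Red 3.7474, Blue 3.1293, Green 0.5563, Gold 5.4585, Silver 4.1085.
Lower quotas: Red 3, Blue 3, Green 0, Gold 5, Silver 4 (sum 15, leaving 2 seats).
Remainders in descending order: Red 0.7474, Green 0.5563, Gold 0.4585, Blue 0.1293, Silver 0.1085.
The surplus seats go to Red, Green.

Red 4; Blue 3; Green 1; Gold 5; Silver 4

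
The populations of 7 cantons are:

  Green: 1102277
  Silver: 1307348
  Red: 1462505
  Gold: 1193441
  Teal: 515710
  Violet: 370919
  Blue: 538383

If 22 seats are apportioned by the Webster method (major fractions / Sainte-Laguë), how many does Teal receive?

2

Standard divisor 6490583/22 ≈ 295026.5; standard quotas: Green 3.736, Silver 4.431, Red 4.957, Gold 4.045, Teal 1.748, Violet 1.257, Blue 1.825.
Rounding to the nearest integer gives Green 4, Silver 4, Red 5, Gold 4, Teal 2, Violet 1, Blue 2 — total 22, matching the house size, so no adjustment is needed.
Teal receives 2.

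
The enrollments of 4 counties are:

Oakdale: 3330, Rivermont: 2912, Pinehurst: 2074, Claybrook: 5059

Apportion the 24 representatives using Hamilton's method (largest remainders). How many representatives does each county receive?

The standard divisor is 13375/24 ≈ 557.292.
Standard quotas: Oakdale 5.9753, Rivermont 5.2253, Pinehurst 3.7216, Claybrook 9.0778.
Lower quotas: Oakdale 5, Rivermont 5, Pinehurst 3, Claybrook 9 (sum 22, leaving 2 seats).
Remainders in descending order: Oakdale 0.9753, Pinehurst 0.7216, Rivermont 0.2253, Claybrook 0.0778.
Largest remainders: Oakdale, Pinehurst receive the extra seats.

Oakdale: 6; Rivermont: 5; Pinehurst: 4; Claybrook: 9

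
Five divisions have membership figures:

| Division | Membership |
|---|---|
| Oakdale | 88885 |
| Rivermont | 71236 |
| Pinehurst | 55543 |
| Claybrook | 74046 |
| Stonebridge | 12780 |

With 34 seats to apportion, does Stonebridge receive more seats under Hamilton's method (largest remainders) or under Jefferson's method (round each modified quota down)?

Hamilton: Oakdale 10, Rivermont 8, Pinehurst 6, Claybrook 8, Stonebridge 2.
Jefferson: Oakdale 10, Rivermont 8, Pinehurst 6, Claybrook 9, Stonebridge 1.
Stonebridge gets 2 under Hamilton and 1 under Jefferson.

Hamilton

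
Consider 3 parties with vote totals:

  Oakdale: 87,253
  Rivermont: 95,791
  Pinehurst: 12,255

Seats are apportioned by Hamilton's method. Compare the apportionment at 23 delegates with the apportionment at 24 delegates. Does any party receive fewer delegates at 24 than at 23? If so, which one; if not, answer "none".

At 23 seats: Oakdale 10, Rivermont 11, Pinehurst 2.
At 24 seats: Oakdale 11, Rivermont 12, Pinehurst 1.
Pinehurst drops from 2 to 1.

Pinehurst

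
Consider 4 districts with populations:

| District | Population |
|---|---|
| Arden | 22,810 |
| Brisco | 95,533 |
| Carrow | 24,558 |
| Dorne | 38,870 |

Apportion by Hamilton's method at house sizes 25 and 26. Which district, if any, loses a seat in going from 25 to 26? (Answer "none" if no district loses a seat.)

Carrow

At 25 seats: Arden 3, Brisco 13, Carrow 4, Dorne 5.
At 26 seats: Arden 3, Brisco 14, Carrow 3, Dorne 6.
Carrow drops from 4 to 3.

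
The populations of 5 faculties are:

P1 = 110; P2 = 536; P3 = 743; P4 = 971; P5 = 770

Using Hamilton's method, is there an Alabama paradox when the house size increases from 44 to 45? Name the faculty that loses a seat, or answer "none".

P1

At 44 seats: P1 2, P2 7, P3 10, P4 14, P5 11.
At 45 seats: P1 1, P2 8, P3 11, P4 14, P5 11.
P1 drops from 2 to 1.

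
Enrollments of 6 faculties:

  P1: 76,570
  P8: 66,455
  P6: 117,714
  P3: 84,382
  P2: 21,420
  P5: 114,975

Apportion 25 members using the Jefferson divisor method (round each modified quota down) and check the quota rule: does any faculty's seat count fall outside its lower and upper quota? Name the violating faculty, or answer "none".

Standard quotas: P1 3.975, P8 3.450, P6 6.112, P3 4.381, P2 1.112, P5 5.969.
Jefferson allocation: P1 4, P8 3, P6 6, P3 5, P2 1, P5 6.
Every allocation lies between the lower and upper quota.

none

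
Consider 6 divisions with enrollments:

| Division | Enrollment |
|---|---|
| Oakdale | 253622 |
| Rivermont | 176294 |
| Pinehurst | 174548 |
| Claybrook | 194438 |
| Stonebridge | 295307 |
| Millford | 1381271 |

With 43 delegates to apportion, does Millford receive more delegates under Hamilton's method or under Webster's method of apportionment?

Hamilton: Oakdale 5, Rivermont 3, Pinehurst 3, Claybrook 3, Stonebridge 5, Millford 24.
Webster: Oakdale 4, Rivermont 3, Pinehurst 3, Claybrook 3, Stonebridge 5, Millford 25.
Millford gets 24 under Hamilton and 25 under Webster.

Webster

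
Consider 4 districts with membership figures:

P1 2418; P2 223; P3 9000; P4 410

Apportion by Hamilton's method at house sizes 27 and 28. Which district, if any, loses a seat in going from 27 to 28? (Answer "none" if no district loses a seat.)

P2

At 27 seats: P1 5, P2 1, P3 20, P4 1.
At 28 seats: P1 6, P2 0, P3 21, P4 1.
P2 drops from 1 to 0.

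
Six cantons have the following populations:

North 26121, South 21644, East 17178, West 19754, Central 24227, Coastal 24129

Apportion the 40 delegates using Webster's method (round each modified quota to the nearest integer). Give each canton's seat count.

Standard divisor 133053/40 ≈ 3326.325; standard quotas: North 7.853, South 6.507, East 5.164, West 5.939, Central 7.283, Coastal 7.254.
Rounding to the nearest integer gives North 8, South 7, East 5, West 6, Central 7, Coastal 7 — total 40, matching the house size, so no adjustment is needed.

North 8, South 7, East 5, West 6, Central 7, Coastal 7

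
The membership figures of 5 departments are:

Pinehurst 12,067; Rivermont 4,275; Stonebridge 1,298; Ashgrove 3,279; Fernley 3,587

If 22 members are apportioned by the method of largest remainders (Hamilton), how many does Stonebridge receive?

The standard divisor is 24506/22 ≈ 1113.909.
Standard quotas: Pinehurst 10.8330, Rivermont 3.8378, Stonebridge 1.1653, Ashgrove 2.9437, Fernley 3.2202.
Lower quotas: Pinehurst 10, Rivermont 3, Stonebridge 1, Ashgrove 2, Fernley 3 (sum 19, leaving 3 seats).
Remainders in descending order: Ashgrove 0.9437, Rivermont 0.8378, Pinehurst 0.8330, Fernley 0.2202, Stonebridge 0.1653.
Largest remainders: Ashgrove, Rivermont, Pinehurst receive the extra seats.
Stonebridge receives 1.

1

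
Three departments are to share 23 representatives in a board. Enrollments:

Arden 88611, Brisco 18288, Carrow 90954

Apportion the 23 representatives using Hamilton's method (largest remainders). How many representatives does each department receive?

Standard divisor: 197853 ÷ 23 ≈ 8602.304.
Standard quotas: Arden 10.3008, Brisco 2.1259, Carrow 10.5732.
Lower quotas: Arden 10, Brisco 2, Carrow 10 (sum 22, leaving 1 seat).
Remainders in descending order: Carrow 0.5732, Arden 0.3008, Brisco 0.1259.
Largest remainder: Carrow receives the extra seat.

Arden 10, Brisco 2, Carrow 11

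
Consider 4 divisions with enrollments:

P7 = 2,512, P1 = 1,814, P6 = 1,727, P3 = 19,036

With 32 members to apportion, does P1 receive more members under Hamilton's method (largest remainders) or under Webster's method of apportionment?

Hamilton

Hamilton: P7 3, P1 3, P6 2, P3 24.
Webster: P7 3, P1 2, P6 2, P3 25.
P1 gets 3 under Hamilton and 2 under Webster.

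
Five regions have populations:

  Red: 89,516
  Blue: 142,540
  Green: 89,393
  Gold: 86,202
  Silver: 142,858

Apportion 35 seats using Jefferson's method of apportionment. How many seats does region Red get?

6

Standard divisor 550509/35 ≈ 15728.829; standard quotas: Red 5.691, Blue 9.062, Green 5.683, Gold 5.481, Silver 9.083.
Rounding down gives 5, 9, 5, 5, 9 = 33 seats, so the divisor must be adjusted.
With modified divisor 14600: modified quotas Red 6.131, Blue 9.763, Green 6.123, Gold 5.904, Silver 9.785.
Rounding down: Red 6, Blue 9, Green 6, Gold 5, Silver 9 (total 35).
Red receives 6.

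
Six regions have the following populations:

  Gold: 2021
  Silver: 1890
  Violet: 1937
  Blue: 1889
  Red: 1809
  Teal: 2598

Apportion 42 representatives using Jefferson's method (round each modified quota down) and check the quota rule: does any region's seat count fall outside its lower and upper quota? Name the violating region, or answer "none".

Standard quotas: Gold 6.990, Silver 6.537, Violet 6.699, Blue 6.533, Red 6.256, Teal 8.985.
Jefferson allocation: Gold 7, Silver 7, Violet 7, Blue 6, Red 6, Teal 9.
Every allocation lies between the lower and upper quota.

none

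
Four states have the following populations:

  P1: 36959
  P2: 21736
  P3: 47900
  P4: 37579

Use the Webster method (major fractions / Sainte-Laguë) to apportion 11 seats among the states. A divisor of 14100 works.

P1 3, P2 2, P3 3, P4 3

With modified divisor 14100: modified quotas P1 2.621, P2 1.542, P3 3.397, P4 2.665.
Rounding to the nearest integer: P1 3, P2 2, P3 3, P4 3 (total 11).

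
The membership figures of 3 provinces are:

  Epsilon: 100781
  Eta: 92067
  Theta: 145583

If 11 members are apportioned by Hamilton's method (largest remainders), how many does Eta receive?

Standard divisor: 338431 ÷ 11 ≈ 30766.455.
Standard quotas: Epsilon 3.2757, Eta 2.9924, Theta 4.7319.
Lower quotas: Epsilon 3, Eta 2, Theta 4 (sum 9, leaving 2 seats).
Remainders in descending order: Eta 0.9924, Theta 0.7319, Epsilon 0.2757.
Largest remainders: Eta, Theta receive the extra seats.
Eta receives 3.

3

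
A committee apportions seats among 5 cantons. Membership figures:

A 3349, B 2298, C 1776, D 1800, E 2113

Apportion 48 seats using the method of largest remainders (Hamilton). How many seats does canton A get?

The standard divisor is 11336/48 ≈ 236.167.
Standard quotas: A 14.181, B 9.730, C 7.520, D 7.622, E 8.947.
Lower quotas: A 14, B 9, C 7, D 7, E 8 (sum 45, leaving 3 seats).
Remainders in descending order: E 0.947, B 0.730, D 0.622, C 0.520, A 0.181.
The surplus seats go to E, B, D.
A receives 14.

14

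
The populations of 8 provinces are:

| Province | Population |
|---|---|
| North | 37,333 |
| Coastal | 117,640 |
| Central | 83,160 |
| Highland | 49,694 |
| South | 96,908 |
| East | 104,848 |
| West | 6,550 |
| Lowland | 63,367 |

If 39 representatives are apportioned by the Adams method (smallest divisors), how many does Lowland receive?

Standard divisor 559500/39 ≈ 14346.154; standard quotas: North 2.602, Coastal 8.200, Central 5.797, Highland 3.464, South 6.755, East 7.308, West 0.457, Lowland 4.417.
Rounding up gives 3, 9, 6, 4, 7, 8, 1, 5 = 43 seats, so the divisor must be adjusted.
With modified divisor 16400: modified quotas North 2.276, Coastal 7.173, Central 5.071, Highland 3.030, South 5.909, East 6.393, West 0.399, Lowland 3.864.
Rounding up: North 3, Coastal 8, Central 6, Highland 4, South 6, East 7, West 1, Lowland 4 (total 39).
Lowland receives 4.

4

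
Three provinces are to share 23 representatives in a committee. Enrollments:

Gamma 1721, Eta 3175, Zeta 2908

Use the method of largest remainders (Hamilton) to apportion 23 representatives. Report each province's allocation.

Standard divisor: 7804 ÷ 23 ≈ 339.304.
Standard quotas: Gamma 5.072, Eta 9.357, Zeta 8.570.
Lower quotas: Gamma 5, Eta 9, Zeta 8 (sum 22, leaving 1 seat).
Remainders in descending order: Zeta 0.570, Eta 0.357, Gamma 0.072.
Largest remainder: Zeta receives the extra seat.

Gamma: 5, Eta: 9, Zeta: 9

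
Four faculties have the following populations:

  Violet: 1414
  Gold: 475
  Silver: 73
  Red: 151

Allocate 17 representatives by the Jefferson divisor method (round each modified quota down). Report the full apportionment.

Violet=12, Gold=4, Silver=0, Red=1

Standard divisor 2113/17 ≈ 124.294; standard quotas: Violet 11.376, Gold 3.822, Silver 0.587, Red 1.215.
Rounding down gives 11, 3, 0, 1 = 15 seats, so the divisor must be adjusted.
With modified divisor 110: modified quotas Violet 12.855, Gold 4.318, Silver 0.664, Red 1.373.
Rounding down: Violet 12, Gold 4, Silver 0, Red 1 (total 17).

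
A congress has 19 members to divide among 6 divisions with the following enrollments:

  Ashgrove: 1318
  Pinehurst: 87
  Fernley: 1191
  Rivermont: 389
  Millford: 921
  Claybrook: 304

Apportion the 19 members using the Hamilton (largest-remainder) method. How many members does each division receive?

Standard divisor: 4210 ÷ 19 ≈ 221.579.
Standard quotas: Ashgrove 5.948, Pinehurst 0.393, Fernley 5.375, Rivermont 1.756, Millford 4.157, Claybrook 1.372.
Lower quotas: Ashgrove 5, Pinehurst 0, Fernley 5, Rivermont 1, Millford 4, Claybrook 1 (sum 16, leaving 3 seats).
Remainders in descending order: Ashgrove 0.948, Rivermont 0.756, Pinehurst 0.393, Fernley 0.375, Claybrook 0.372, Millford 0.157.
The surplus seats go to Ashgrove, Rivermont, Pinehurst.

Ashgrove=6; Pinehurst=1; Fernley=5; Rivermont=2; Millford=4; Claybrook=1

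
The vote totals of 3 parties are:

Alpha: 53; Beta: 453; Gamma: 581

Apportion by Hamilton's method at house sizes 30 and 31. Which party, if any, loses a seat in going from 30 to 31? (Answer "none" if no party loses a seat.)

none

At 30 seats: Alpha 1, Beta 13, Gamma 16.
At 31 seats: Alpha 1, Beta 13, Gamma 17.
No party's allocation decreased.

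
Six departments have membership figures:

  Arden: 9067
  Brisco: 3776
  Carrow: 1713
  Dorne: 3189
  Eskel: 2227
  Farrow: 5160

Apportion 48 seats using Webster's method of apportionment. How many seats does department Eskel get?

4

Standard divisor 25132/48 ≈ 523.583; standard quotas: Arden 17.317, Brisco 7.212, Carrow 3.272, Dorne 6.091, Eskel 4.253, Farrow 9.855.
Rounding to the nearest integer gives 17, 7, 3, 6, 4, 10 = 47 seats, so the divisor must be adjusted.
With modified divisor 510: modified quotas Arden 17.778, Brisco 7.404, Carrow 3.359, Dorne 6.253, Eskel 4.367, Farrow 10.118.
Rounding to the nearest integer: Arden 18, Brisco 7, Carrow 3, Dorne 6, Eskel 4, Farrow 10 (total 48).
Eskel receives 4.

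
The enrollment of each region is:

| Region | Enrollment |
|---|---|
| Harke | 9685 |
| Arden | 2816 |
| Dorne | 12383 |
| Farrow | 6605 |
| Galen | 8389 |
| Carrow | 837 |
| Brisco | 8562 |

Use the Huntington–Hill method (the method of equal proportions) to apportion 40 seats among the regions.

Harke 8, Arden 2, Dorne 10, Farrow 5, Galen 7, Carrow 1, Brisco 7

With divisor 1250: modified quotas Harke 7.748, Arden 2.253, Dorne 9.906, Farrow 5.284, Galen 6.711, Carrow 0.670, Brisco 6.850.
Geometric-mean thresholds: Harke √(7·8)=7.483, Arden √(2·3)=2.449, Dorne √(9·10)=9.487, Farrow √(5·6)=5.477, Galen √(6·7)=6.481, Carrow (min 1), Brisco √(6·7)=6.481.
Each quota rounded against its threshold gives Harke 8, Arden 2, Dorne 10, Farrow 5, Galen 7, Carrow 1, Brisco 7 (total 40).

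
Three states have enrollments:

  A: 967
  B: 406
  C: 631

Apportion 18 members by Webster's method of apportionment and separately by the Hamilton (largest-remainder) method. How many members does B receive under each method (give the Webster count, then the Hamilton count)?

4 and 3

Webster: A 8, B 4, C 6.
Hamilton: A 9, B 3, C 6.
B gets 4 under Webster and 3 under Hamilton.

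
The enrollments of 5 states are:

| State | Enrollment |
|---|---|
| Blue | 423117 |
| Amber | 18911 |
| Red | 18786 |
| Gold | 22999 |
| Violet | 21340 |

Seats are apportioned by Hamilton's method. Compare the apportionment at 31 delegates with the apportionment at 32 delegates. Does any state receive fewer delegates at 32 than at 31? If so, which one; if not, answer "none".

At 31 seats: Blue 26, Amber 1, Red 1, Gold 2, Violet 1.
At 32 seats: Blue 27, Amber 1, Red 1, Gold 2, Violet 1.
No state's allocation decreased.

none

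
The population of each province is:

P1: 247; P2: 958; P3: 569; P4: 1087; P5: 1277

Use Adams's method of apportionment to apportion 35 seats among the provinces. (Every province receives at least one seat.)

P1 2, P2 8, P3 5, P4 9, P5 11

Standard divisor 4138/35 ≈ 118.229; standard quotas: P1 2.089, P2 8.103, P3 4.813, P4 9.194, P5 10.801.
Rounding up gives 3, 9, 5, 10, 11 = 38 seats, so the divisor must be adjusted.
With modified divisor 126: modified quotas P1 1.960, P2 7.603, P3 4.516, P4 8.627, P5 10.135.
Rounding up: P1 2, P2 8, P3 5, P4 9, P5 11 (total 35).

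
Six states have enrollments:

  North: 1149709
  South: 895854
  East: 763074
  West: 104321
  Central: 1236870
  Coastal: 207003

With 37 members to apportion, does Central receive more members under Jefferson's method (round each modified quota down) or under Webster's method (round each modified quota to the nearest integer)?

Jefferson

Jefferson: North 10, South 8, East 7, West 0, Central 11, Coastal 1.
Webster: North 10, South 8, East 6, West 1, Central 10, Coastal 2.
Central gets 11 under Jefferson and 10 under Webster.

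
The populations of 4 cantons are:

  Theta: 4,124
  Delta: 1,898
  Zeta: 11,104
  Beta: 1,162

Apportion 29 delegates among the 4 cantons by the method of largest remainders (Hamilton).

Theta: 6, Delta: 3, Zeta: 18, Beta: 2

The standard divisor is 18288/29 ≈ 630.621.
Standard quotas: Theta 6.5396, Delta 3.0097, Zeta 17.6080, Beta 1.8426.
Lower quotas: Theta 6, Delta 3, Zeta 17, Beta 1 (sum 27, leaving 2 seats).
Remainders in descending order: Beta 0.8426, Zeta 0.6080, Theta 0.5396, Delta 0.0097.
The surplus seats go to Beta, Zeta.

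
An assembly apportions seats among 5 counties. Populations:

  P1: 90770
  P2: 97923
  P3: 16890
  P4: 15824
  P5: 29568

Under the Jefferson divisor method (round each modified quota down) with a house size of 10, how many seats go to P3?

Standard divisor 250975/10 ≈ 25097.5; standard quotas: P1 3.617, P2 3.902, P3 0.673, P4 0.631, P5 1.178.
Rounding down gives 3, 3, 0, 0, 1 = 7 seats, so the divisor must be adjusted.
With modified divisor 18900: modified quotas P1 4.803, P2 5.181, P3 0.894, P4 0.837, P5 1.564.
Rounding down: P1 4, P2 5, P3 0, P4 0, P5 1 (total 10).
P3 receives 0.

0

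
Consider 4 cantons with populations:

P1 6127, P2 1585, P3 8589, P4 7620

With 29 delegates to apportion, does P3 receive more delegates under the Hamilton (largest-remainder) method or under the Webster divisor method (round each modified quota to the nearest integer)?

Hamilton: P1 8, P2 2, P3 10, P4 9.
Webster: P1 7, P2 2, P3 11, P4 9.
P3 gets 10 under Hamilton and 11 under Webster.

Webster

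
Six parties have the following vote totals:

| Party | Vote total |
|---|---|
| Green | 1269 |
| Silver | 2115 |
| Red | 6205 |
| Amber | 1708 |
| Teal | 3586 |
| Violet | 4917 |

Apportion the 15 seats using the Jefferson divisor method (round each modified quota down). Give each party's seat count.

Standard divisor 19800/15 ≈ 1320; standard quotas: Green 0.961, Silver 1.602, Red 4.701, Amber 1.294, Teal 2.717, Violet 3.725.
Rounding down gives 0, 1, 4, 1, 2, 3 = 11 seats, so the divisor must be adjusted.
With modified divisor 1100: modified quotas Green 1.154, Silver 1.923, Red 5.641, Amber 1.553, Teal 3.260, Violet 4.470.
Rounding down: Green 1, Silver 1, Red 5, Amber 1, Teal 3, Violet 4 (total 15).

Green 1, Silver 1, Red 5, Amber 1, Teal 3, Violet 4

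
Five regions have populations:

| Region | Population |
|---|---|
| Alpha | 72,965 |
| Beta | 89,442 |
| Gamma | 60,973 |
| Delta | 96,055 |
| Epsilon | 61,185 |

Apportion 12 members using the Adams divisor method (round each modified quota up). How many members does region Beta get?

3

Standard divisor 380620/12 ≈ 31718.333; standard quotas: Alpha 2.300, Beta 2.820, Gamma 1.922, Delta 3.028, Epsilon 1.929.
Rounding up gives 3, 3, 2, 4, 2 = 14 seats, so the divisor must be adjusted.
With modified divisor 40600: modified quotas Alpha 1.797, Beta 2.203, Gamma 1.502, Delta 2.366, Epsilon 1.507.
Rounding up: Alpha 2, Beta 3, Gamma 2, Delta 3, Epsilon 2 (total 12).
Beta receives 3.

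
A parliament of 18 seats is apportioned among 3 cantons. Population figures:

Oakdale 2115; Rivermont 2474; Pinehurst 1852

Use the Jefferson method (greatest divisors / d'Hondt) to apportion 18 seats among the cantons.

Standard divisor 6441/18 ≈ 357.833; standard quotas: Oakdale 5.911, Rivermont 6.914, Pinehurst 5.176.
Rounding down gives 5, 6, 5 = 16 seats, so the divisor must be adjusted.
With modified divisor 330: modified quotas Oakdale 6.409, Rivermont 7.497, Pinehurst 5.612.
Rounding down: Oakdale 6, Rivermont 7, Pinehurst 5 (total 18).

Oakdale 6, Rivermont 7, Pinehurst 5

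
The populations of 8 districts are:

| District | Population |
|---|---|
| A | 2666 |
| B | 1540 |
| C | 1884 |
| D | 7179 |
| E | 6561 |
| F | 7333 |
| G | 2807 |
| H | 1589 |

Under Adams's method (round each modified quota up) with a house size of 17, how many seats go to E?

3

Standard divisor 31559/17 ≈ 1856.412; standard quotas: A 1.436, B 0.830, C 1.015, D 3.867, E 3.534, F 3.950, G 1.512, H 0.856.
Rounding up gives 2, 1, 2, 4, 4, 4, 2, 1 = 20 seats, so the divisor must be adjusted.
With modified divisor 2420: modified quotas A 1.102, B 0.636, C 0.779, D 2.967, E 2.711, F 3.030, G 1.160, H 0.657.
Rounding up: A 2, B 1, C 1, D 3, E 3, F 4, G 2, H 1 (total 17).
E receives 3.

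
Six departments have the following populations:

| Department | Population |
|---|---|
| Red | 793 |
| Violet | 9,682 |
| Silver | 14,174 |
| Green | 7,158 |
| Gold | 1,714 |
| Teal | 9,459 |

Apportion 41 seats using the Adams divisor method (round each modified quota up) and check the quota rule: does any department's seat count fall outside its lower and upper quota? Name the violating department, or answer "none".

Standard quotas: Red 0.756, Violet 9.236, Silver 13.521, Green 6.828, Gold 1.635, Teal 9.023.
Adams allocation: Red 1, Violet 9, Silver 13, Green 7, Gold 2, Teal 9.
Every allocation lies between the lower and upper quota.

none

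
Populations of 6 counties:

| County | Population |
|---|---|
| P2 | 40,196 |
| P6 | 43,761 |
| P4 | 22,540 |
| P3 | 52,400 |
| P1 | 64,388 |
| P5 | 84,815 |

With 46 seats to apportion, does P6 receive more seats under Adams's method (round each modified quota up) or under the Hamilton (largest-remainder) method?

Adams

Adams: P2 6, P6 7, P4 4, P3 8, P1 9, P5 12.
Hamilton: P2 6, P6 6, P4 3, P3 8, P1 10, P5 13.
P6 gets 7 under Adams and 6 under Hamilton.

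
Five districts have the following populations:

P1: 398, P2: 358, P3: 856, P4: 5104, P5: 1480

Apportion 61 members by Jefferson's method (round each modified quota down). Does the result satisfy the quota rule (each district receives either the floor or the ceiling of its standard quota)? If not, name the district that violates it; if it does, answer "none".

Standard quotas: P1 2.962, P2 2.664, P3 6.371, P4 37.987, P5 11.015.
Jefferson allocation: P1 3, P2 2, P3 6, P4 39, P5 11.
P4 has quota 37.987 (lower 37, upper 38) but receives 39 — outside the quota interval.

P4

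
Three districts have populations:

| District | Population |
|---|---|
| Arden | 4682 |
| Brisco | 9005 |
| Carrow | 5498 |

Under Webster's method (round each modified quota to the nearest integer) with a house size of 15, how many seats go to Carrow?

4

Standard divisor 19185/15 ≈ 1279; standard quotas: Arden 3.661, Brisco 7.041, Carrow 4.299.
Rounding to the nearest integer gives Arden 4, Brisco 7, Carrow 4 — total 15, matching the house size, so no adjustment is needed.
Carrow receives 4.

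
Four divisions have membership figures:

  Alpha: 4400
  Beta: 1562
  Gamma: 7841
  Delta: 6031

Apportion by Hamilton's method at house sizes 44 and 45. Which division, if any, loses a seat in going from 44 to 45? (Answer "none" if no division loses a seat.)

At 44 seats: Alpha 10, Beta 4, Gamma 17, Delta 13.
At 45 seats: Alpha 10, Beta 3, Gamma 18, Delta 14.
Beta drops from 4 to 3.

Beta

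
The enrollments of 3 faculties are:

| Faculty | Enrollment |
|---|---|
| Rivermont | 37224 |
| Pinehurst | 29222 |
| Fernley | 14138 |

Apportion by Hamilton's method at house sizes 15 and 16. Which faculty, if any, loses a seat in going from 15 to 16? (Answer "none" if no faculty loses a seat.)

At 15 seats: Rivermont 7, Pinehurst 5, Fernley 3.
At 16 seats: Rivermont 7, Pinehurst 6, Fernley 3.
No faculty's allocation decreased.

none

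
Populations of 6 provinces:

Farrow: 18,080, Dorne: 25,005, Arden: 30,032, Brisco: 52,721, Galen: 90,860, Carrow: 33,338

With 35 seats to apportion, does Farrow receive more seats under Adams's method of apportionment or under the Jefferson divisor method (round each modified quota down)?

Adams: Farrow 3, Dorne 4, Arden 4, Brisco 7, Galen 12, Carrow 5.
Jefferson: Farrow 2, Dorne 3, Arden 4, Brisco 8, Galen 13, Carrow 5.
Farrow gets 3 under Adams and 2 under Jefferson.

Adams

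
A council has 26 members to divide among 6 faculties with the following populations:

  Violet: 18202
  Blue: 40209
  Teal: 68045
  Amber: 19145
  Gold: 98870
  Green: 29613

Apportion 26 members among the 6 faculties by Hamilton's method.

The standard divisor is 274084/26 ≈ 10541.692.
Standard quotas: Violet 1.7267, Blue 3.8143, Teal 6.4548, Amber 1.8161, Gold 9.3789, Green 2.8091.
Lower quotas: Violet 1, Blue 3, Teal 6, Amber 1, Gold 9, Green 2 (sum 22, leaving 4 seats).
Remainders in descending order: Amber 0.8161, Blue 0.8143, Green 0.8091, Violet 0.7267, Teal 0.4548, Gold 0.3789.
The surplus seats go to Amber, Blue, Green, Violet.

Violet=2; Blue=4; Teal=6; Amber=2; Gold=9; Green=3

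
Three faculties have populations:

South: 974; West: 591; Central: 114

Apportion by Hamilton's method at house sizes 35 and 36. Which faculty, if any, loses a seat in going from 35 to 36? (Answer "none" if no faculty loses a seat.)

Central

At 35 seats: South 20, West 12, Central 3.
At 36 seats: South 21, West 13, Central 2.
Central drops from 3 to 2.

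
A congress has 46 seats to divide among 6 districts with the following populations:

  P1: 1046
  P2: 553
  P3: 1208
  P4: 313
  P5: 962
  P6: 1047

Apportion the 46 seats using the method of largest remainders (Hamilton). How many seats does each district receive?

P1: 9, P2: 5, P3: 11, P4: 3, P5: 9, P6: 9

Total 5129; standard divisor 5129/46 ≈ 111.5.
Standard quotas: P1 9.381, P2 4.960, P3 10.834, P4 2.807, P5 8.628, P6 9.390.
Lower quotas: P1 9, P2 4, P3 10, P4 2, P5 8, P6 9 (sum 42, leaving 4 seats).
Remainders in descending order: P2 0.960, P3 0.834, P4 0.807, P5 0.628, P6 0.390, P1 0.381.
The surplus seats go to P2, P3, P4, P5.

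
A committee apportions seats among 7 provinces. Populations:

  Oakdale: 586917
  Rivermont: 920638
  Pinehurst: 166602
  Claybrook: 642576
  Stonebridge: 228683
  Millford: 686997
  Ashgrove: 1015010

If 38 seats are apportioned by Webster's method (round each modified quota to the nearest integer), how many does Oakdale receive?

Standard divisor 4247423/38 ≈ 111774.289; standard quotas: Oakdale 5.251, Rivermont 8.237, Pinehurst 1.491, Claybrook 5.749, Stonebridge 2.046, Millford 6.146, Ashgrove 9.081.
Rounding to the nearest integer gives 5, 8, 1, 6, 2, 6, 9 = 37 seats, so the divisor must be adjusted.
With modified divisor 109138: modified quotas Oakdale 5.378, Rivermont 8.436, Pinehurst 1.527, Claybrook 5.888, Stonebridge 2.095, Millford 6.295, Ashgrove 9.300.
Rounding to the nearest integer: Oakdale 5, Rivermont 8, Pinehurst 2, Claybrook 6, Stonebridge 2, Millford 6, Ashgrove 9 (total 38).
Oakdale receives 5.

5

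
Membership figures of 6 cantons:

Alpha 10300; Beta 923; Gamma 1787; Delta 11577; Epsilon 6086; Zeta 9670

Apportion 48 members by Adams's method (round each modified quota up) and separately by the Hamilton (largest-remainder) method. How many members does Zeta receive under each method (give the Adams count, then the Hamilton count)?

Adams: Alpha 12, Beta 2, Gamma 3, Delta 13, Epsilon 7, Zeta 11.
Hamilton: Alpha 12, Beta 1, Gamma 2, Delta 14, Epsilon 7, Zeta 12.
Zeta gets 11 under Adams and 12 under Hamilton.

11 and 12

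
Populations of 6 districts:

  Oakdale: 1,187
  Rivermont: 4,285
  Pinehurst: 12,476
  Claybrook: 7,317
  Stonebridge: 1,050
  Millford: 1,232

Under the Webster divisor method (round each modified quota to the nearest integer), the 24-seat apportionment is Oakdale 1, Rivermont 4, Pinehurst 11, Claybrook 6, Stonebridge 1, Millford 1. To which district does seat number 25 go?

Priority for the next seat is population ÷ (current seats + 0.5).
Priorities: Oakdale 791.333, Rivermont 952.222, Pinehurst 1084.870, Claybrook 1125.692, Stonebridge 700.000, Millford 821.333.
Highest priority: Claybrook.

Claybrook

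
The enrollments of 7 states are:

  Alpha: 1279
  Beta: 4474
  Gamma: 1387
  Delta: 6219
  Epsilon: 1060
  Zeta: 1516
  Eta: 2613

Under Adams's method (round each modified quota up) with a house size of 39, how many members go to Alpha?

Standard divisor 18548/39 ≈ 475.59; standard quotas: Alpha 2.689, Beta 9.407, Gamma 2.916, Delta 13.076, Epsilon 2.229, Zeta 3.188, Eta 5.494.
Rounding up gives 3, 10, 3, 14, 3, 4, 6 = 43 seats, so the divisor must be adjusted.
With modified divisor 520: modified quotas Alpha 2.460, Beta 8.604, Gamma 2.667, Delta 11.960, Epsilon 2.038, Zeta 2.915, Eta 5.025.
Rounding up: Alpha 3, Beta 9, Gamma 3, Delta 12, Epsilon 3, Zeta 3, Eta 6 (total 39).
Alpha receives 3.

3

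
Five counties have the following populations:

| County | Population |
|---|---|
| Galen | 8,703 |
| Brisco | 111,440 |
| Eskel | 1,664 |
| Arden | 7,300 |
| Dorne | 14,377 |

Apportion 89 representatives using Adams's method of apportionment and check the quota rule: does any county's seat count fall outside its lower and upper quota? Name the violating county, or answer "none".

Brisco

Standard quotas: Galen 5.398, Brisco 69.124, Eskel 1.032, Arden 4.528, Dorne 8.918.
Adams allocation: Galen 6, Brisco 67, Eskel 2, Arden 5, Dorne 9.
Brisco has quota 69.124 (lower 69, upper 70) but receives 67 — outside the quota interval.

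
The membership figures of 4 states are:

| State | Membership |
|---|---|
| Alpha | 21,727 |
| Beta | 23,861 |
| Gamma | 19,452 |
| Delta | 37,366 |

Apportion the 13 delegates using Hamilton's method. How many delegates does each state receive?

Total 102406; standard divisor 102406/13 ≈ 7877.385.
Standard quotas: Alpha 2.7581, Beta 3.0291, Gamma 2.4693, Delta 4.7435.
Lower quotas: Alpha 2, Beta 3, Gamma 2, Delta 4 (sum 11, leaving 2 seats).
Remainders in descending order: Alpha 0.7581, Delta 0.7435, Gamma 0.4693, Beta 0.0291.
Largest remainders: Alpha, Delta receive the extra seats.

Alpha 3, Beta 3, Gamma 2, Delta 5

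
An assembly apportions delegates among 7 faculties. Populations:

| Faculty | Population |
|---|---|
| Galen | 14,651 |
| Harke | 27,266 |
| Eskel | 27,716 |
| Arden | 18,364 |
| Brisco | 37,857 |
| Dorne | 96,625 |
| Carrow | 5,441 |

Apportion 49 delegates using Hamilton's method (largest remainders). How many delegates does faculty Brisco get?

8

Total 227920; standard divisor 227920/49 ≈ 4651.429.
Standard quotas: Galen 3.1498, Harke 5.8619, Eskel 5.9586, Arden 3.9480, Brisco 8.1388, Dorne 20.7732, Carrow 1.1697.
Lower quotas: Galen 3, Harke 5, Eskel 5, Arden 3, Brisco 8, Dorne 20, Carrow 1 (sum 45, leaving 4 seats).
Remainders in descending order: Eskel 0.9586, Arden 0.9480, Harke 0.8619, Dorne 0.7732, Carrow 0.1697, Galen 0.1498, Brisco 0.1388.
Largest remainders: Eskel, Arden, Harke, Dorne receive the extra seats.
Brisco receives 8.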